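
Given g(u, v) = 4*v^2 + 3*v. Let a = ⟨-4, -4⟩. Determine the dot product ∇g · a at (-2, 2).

-76

∂g/∂u = 0
∂g/∂v = 8*v + 3
∇g at (-2, 2) = (0, 19)
∇g · a = (0)(-4) + (19)(-4) = -76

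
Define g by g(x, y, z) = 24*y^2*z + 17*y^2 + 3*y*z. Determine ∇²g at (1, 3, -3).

-110

∂²g/∂x² = 0
∂²g/∂y² = 2*(24*z + 17)
∂²g/∂z² = 0
∇²g = 48*z + 34
At (1, 3, -3): -110.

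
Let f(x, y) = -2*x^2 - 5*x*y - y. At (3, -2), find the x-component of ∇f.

(∇f)_1 = ∂f/∂x = -4*x - 5*y
At (3, -2): -2.

-2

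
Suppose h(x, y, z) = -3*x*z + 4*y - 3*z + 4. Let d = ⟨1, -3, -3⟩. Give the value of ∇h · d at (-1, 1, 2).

-18

∂h/∂x = -3*z
∂h/∂y = 4
∂h/∂z = -3*x - 3
∇h at (-1, 1, 2) = (-6, 4, 0)
∇h · d = (-6)(1) + (4)(-3) + (0)(-3) = -18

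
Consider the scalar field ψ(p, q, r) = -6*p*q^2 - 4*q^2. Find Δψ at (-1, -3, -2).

∂²ψ/∂p² = 0
∂²ψ/∂q² = -4*(3*p + 2)
∂²ψ/∂r² = 0
∇²ψ = -12*p - 8
At (-1, -3, -2): 4.

4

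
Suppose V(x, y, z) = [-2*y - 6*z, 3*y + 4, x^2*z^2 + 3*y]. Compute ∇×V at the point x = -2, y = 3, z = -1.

(3, -2, 2)

(∇×V)₁ = ∂V₃/∂y − ∂V₂/∂z = 3
(∇×V)₂ = ∂V₁/∂z − ∂V₃/∂x = -2*x*z^2 - 6
(∇×V)₃ = ∂V₂/∂x − ∂V₁/∂y = 2
∇×V = (3, -2*x*z^2 - 6, 2)
At (-2, 3, -1): (3, -2, 2).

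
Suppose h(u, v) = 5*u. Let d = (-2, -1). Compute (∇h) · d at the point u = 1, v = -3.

∂h/∂u = 5
∂h/∂v = 0
∇h at (1, -3) = (5, 0)
∇h · d = (5)(-2) + (0)(-1) = -10

-10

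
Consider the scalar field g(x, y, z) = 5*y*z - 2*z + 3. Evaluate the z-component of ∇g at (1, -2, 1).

-12

(∇g)_3 = ∂g/∂z = 5*y - 2
At (1, -2, 1): -12.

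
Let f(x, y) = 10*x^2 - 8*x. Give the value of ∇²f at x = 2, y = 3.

20

∂²f/∂x² = 20
∂²f/∂y² = 0
∇²f = 20
At (2, 3): 20.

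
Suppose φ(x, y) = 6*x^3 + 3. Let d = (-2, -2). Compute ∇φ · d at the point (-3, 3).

∂φ/∂x = 18*x^2
∂φ/∂y = 0
∇φ at (-3, 3) = (162, 0)
∇φ · d = (162)(-2) + (0)(-2) = -324

-324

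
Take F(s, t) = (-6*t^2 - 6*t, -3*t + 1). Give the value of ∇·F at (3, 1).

-3

∂F₁/∂s = 0
∂F₂/∂t = -3
∇·F = -3
At (3, 1): -3.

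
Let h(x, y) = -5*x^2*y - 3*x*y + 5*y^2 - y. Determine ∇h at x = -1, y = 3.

(21, 27)

∂h/∂x = -10*x*y - 3*y
∂h/∂y = -5*x^2 - 3*x + 10*y - 1
∇h = (-10*x*y - 3*y, -5*x^2 - 3*x + 10*y - 1)
At (-1, 3): (21, 27).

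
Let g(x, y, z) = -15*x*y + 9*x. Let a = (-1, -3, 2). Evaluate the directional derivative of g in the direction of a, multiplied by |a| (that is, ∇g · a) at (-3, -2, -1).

-174

∂g/∂x = -15*y + 9
∂g/∂y = -15*x
∂g/∂z = 0
∇g at (-3, -2, -1) = (39, 45, 0)
∇g · a = (39)(-1) + (45)(-3) + (0)(2) = -174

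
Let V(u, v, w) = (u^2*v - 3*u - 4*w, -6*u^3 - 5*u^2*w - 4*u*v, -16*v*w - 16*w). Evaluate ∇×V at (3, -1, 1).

(29, -4, -197)

(∇×V)₁ = ∂V₃/∂v − ∂V₂/∂w = 5*u^2 - 16*w
(∇×V)₂ = ∂V₁/∂w − ∂V₃/∂u = -4
(∇×V)₃ = ∂V₂/∂u − ∂V₁/∂v = -19*u^2 - 10*u*w - 4*v
∇×V = (5*u^2 - 16*w, -4, -19*u^2 - 10*u*w - 4*v)
At (3, -1, 1): (29, -4, -197).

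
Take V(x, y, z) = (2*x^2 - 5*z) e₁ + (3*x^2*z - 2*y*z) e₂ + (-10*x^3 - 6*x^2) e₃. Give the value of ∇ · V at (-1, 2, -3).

∂V₁/∂x = 4*x
∂V₂/∂y = -2*z
∂V₃/∂z = 0
∇·V = 4*x - 2*z
At (-1, 2, -3): 2.

2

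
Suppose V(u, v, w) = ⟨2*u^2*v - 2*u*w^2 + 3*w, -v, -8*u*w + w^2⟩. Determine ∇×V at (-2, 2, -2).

(∇×V)₁ = ∂V₃/∂v − ∂V₂/∂w = 0
(∇×V)₂ = ∂V₁/∂w − ∂V₃/∂u = -4*u*w + 8*w + 3
(∇×V)₃ = ∂V₂/∂u − ∂V₁/∂v = -2*u^2
∇×V = (0, -4*u*w + 8*w + 3, -2*u^2)
At (-2, 2, -2): (0, -29, -8).

(0, -29, -8)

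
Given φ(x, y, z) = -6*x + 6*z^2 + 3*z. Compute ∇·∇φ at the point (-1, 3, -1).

12

∂²φ/∂x² = 0
∂²φ/∂y² = 0
∂²φ/∂z² = 12
∇²φ = 12
At (-1, 3, -1): 12.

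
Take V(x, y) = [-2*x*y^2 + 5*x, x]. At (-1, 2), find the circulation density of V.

∂V₂/∂x = 1
∂V₁/∂y = -4*x*y
Scalar curl = 4*x*y + 1
At (-1, 2): -7.

-7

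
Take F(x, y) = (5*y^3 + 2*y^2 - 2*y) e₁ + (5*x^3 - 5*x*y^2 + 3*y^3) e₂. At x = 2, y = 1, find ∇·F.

-11

∂F₁/∂x = 0
∂F₂/∂y = -10*x*y + 9*y^2
∇·F = -10*x*y + 9*y^2
At (2, 1): -11.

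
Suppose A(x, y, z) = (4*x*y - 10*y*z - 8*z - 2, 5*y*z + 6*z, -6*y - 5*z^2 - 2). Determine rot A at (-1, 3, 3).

(-27, -38, 34)

(∇×A)₁ = ∂A₃/∂y − ∂A₂/∂z = -5*y - 12
(∇×A)₂ = ∂A₁/∂z − ∂A₃/∂x = -10*y - 8
(∇×A)₃ = ∂A₂/∂x − ∂A₁/∂y = -4*x + 10*z
∇×A = (-5*y - 12, -10*y - 8, -4*x + 10*z)
At (-1, 3, 3): (-27, -38, 34).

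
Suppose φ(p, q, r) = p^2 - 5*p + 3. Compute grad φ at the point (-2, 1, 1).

∂φ/∂p = 2*p - 5
∂φ/∂q = 0
∂φ/∂r = 0
∇φ = (2*p - 5, 0, 0)
At (-2, 1, 1): (-9, 0, 0).

(-9, 0, 0)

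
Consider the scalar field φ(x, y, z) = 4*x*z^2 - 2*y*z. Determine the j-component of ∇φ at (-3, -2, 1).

(∇φ)_2 = ∂φ/∂y = -2*z
At (-3, -2, 1): -2.

-2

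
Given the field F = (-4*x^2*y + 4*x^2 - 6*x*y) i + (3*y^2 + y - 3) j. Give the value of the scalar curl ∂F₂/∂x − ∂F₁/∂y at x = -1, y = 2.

-2

∂F₂/∂x = 0
∂F₁/∂y = -4*x^2 - 6*x
Scalar curl = 4*x^2 + 6*x
At (-1, 2): -2.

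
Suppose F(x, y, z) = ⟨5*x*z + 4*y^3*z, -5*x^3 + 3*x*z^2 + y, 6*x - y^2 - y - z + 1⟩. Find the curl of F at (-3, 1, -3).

(-57, -17, -72)

(∇×F)₁ = ∂F₃/∂y − ∂F₂/∂z = -6*x*z - 2*y - 1
(∇×F)₂ = ∂F₁/∂z − ∂F₃/∂x = 5*x + 4*y^3 - 6
(∇×F)₃ = ∂F₂/∂x − ∂F₁/∂y = -15*x^2 - 12*y^2*z + 3*z^2
∇×F = (-6*x*z - 2*y - 1, 5*x + 4*y^3 - 6, -15*x^2 - 12*y^2*z + 3*z^2)
At (-3, 1, -3): (-57, -17, -72).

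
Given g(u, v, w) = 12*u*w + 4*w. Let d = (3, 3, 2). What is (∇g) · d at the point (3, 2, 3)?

188

∂g/∂u = 12*w
∂g/∂v = 0
∂g/∂w = 12*u + 4
∇g at (3, 2, 3) = (36, 0, 40)
∇g · d = (36)(3) + (0)(3) + (40)(2) = 188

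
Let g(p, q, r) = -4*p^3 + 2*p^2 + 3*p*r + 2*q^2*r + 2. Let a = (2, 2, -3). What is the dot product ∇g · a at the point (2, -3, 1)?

∂g/∂p = -12*p^2 + 4*p + 3*r
∂g/∂q = 4*q*r
∂g/∂r = 3*p + 2*q^2
∇g at (2, -3, 1) = (-37, -12, 24)
∇g · a = (-37)(2) + (-12)(2) + (24)(-3) = -170

-170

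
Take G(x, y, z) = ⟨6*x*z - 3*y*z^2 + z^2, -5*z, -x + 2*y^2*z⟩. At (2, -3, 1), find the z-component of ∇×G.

(∇×G)_3 = ∂G₂/∂x − ∂G₁/∂y
= 0 − (-3*z^2)
= 3*z^2
At (2, -3, 1): 3.

3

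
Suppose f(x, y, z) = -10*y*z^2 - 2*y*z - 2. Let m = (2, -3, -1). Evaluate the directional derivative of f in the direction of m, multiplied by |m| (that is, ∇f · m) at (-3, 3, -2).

∂f/∂x = 0
∂f/∂y = -10*z^2 - 2*z
∂f/∂z = -20*y*z - 2*y
∇f at (-3, 3, -2) = (0, -36, 114)
∇f · m = (0)(2) + (-36)(-3) + (114)(-1) = -6

-6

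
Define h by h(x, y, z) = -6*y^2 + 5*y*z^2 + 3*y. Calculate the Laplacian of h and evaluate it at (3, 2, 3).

∂²h/∂x² = 0
∂²h/∂y² = -12
∂²h/∂z² = 10*y
∇²h = 10*y - 12
At (3, 2, 3): 8.

8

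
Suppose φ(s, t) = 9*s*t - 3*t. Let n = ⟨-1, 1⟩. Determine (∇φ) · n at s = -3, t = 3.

∂φ/∂s = 9*t
∂φ/∂t = 9*s - 3
∇φ at (-3, 3) = (27, -30)
∇φ · n = (27)(-1) + (-30)(1) = -57

-57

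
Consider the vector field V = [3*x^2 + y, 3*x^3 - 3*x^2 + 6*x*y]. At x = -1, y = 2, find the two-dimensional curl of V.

∂V₂/∂x = 9*x^2 - 6*x + 6*y
∂V₁/∂y = 1
Scalar curl = 9*x^2 - 6*x + 6*y - 1
At (-1, 2): 26.

26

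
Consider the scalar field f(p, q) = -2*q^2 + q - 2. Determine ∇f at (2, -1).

∂f/∂p = 0
∂f/∂q = -4*q + 1
∇f = (0, -4*q + 1)
At (2, -1): (0, 5).

(0, 5)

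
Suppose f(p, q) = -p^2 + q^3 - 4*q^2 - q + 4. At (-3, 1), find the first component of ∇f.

(∇f)_1 = ∂f/∂p = -2*p
At (-3, 1): 6.

6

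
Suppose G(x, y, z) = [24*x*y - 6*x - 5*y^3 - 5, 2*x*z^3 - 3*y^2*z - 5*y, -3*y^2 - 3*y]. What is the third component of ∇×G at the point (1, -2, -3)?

(∇×G)_3 = ∂G₂/∂x − ∂G₁/∂y
= 2*z^3 − (24*x - 15*y^2)
= -24*x + 15*y^2 + 2*z^3
At (1, -2, -3): -18.

-18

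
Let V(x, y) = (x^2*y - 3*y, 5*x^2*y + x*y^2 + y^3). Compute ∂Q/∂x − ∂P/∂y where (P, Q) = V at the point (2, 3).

∂V₂/∂x = 10*x*y + y^2
∂V₁/∂y = x^2 - 3
Scalar curl = -x^2 + 10*x*y + y^2 + 3
At (2, 3): 68.

68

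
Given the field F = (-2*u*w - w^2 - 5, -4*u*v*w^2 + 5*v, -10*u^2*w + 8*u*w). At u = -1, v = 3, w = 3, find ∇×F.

(∇×F)₁ = ∂F₃/∂v − ∂F₂/∂w = 8*u*v*w
(∇×F)₂ = ∂F₁/∂w − ∂F₃/∂u = 20*u*w - 2*u - 10*w
(∇×F)₃ = ∂F₂/∂u − ∂F₁/∂v = -4*v*w^2
∇×F = (8*u*v*w, 20*u*w - 2*u - 10*w, -4*v*w^2)
At (-1, 3, 3): (-72, -88, -108).

(-72, -88, -108)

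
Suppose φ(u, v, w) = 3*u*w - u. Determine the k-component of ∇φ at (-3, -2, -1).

-9

(∇φ)_3 = ∂φ/∂w = 3*u
At (-3, -2, -1): -9.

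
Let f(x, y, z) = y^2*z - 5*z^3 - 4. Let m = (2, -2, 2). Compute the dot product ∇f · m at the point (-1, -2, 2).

-96

∂f/∂x = 0
∂f/∂y = 2*y*z
∂f/∂z = y^2 - 15*z^2
∇f at (-1, -2, 2) = (0, -8, -56)
∇f · m = (0)(2) + (-8)(-2) + (-56)(2) = -96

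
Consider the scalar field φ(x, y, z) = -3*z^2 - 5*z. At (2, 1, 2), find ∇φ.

∂φ/∂x = 0
∂φ/∂y = 0
∂φ/∂z = -6*z - 5
∇φ = (0, 0, -6*z - 5)
At (2, 1, 2): (0, 0, -17).

(0, 0, -17)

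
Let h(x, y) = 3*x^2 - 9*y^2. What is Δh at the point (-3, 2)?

∂²h/∂x² = 6
∂²h/∂y² = -18
∇²h = -12
At (-3, 2): -12.

-12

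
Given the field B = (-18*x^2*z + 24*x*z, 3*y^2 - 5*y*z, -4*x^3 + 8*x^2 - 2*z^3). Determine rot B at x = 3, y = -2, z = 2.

(∇×B)₁ = ∂B₃/∂y − ∂B₂/∂z = 5*y
(∇×B)₂ = ∂B₁/∂z − ∂B₃/∂x = -6*x^2 + 8*x
(∇×B)₃ = ∂B₂/∂x − ∂B₁/∂y = 0
∇×B = (5*y, -6*x^2 + 8*x, 0)
At (3, -2, 2): (-10, -30, 0).

(-10, -30, 0)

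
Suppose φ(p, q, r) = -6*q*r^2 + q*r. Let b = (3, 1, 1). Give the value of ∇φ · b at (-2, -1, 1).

6

∂φ/∂p = 0
∂φ/∂q = -6*r^2 + r
∂φ/∂r = -12*q*r + q
∇φ at (-2, -1, 1) = (0, -5, 11)
∇φ · b = (0)(3) + (-5)(1) + (11)(1) = 6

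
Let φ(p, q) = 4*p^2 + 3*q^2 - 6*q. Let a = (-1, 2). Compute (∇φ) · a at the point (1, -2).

-44

∂φ/∂p = 8*p
∂φ/∂q = 6*q - 6
∇φ at (1, -2) = (8, -18)
∇φ · a = (8)(-1) + (-18)(2) = -44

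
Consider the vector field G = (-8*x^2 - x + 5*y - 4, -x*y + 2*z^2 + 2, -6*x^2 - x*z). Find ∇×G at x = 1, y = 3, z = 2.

(-8, 14, -8)

(∇×G)₁ = ∂G₃/∂y − ∂G₂/∂z = -4*z
(∇×G)₂ = ∂G₁/∂z − ∂G₃/∂x = 12*x + z
(∇×G)₃ = ∂G₂/∂x − ∂G₁/∂y = -y - 5
∇×G = (-4*z, 12*x + z, -y - 5)
At (1, 3, 2): (-8, 14, -8).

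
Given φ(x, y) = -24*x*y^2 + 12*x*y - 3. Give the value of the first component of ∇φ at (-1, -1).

(∇φ)_1 = ∂φ/∂x = -24*y^2 + 12*y
At (-1, -1): -36.

-36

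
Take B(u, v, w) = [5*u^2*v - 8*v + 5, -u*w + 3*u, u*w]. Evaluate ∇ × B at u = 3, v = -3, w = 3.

(3, -3, -37)

(∇×B)₁ = ∂B₃/∂v − ∂B₂/∂w = u
(∇×B)₂ = ∂B₁/∂w − ∂B₃/∂u = -w
(∇×B)₃ = ∂B₂/∂u − ∂B₁/∂v = -5*u^2 - w + 11
∇×B = (u, -w, -5*u^2 - w + 11)
At (3, -3, 3): (3, -3, -37).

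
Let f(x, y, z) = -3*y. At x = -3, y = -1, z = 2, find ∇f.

(0, -3, 0)

∂f/∂x = 0
∂f/∂y = -3
∂f/∂z = 0
∇f = (0, -3, 0)
At (-3, -1, 2): (0, -3, 0).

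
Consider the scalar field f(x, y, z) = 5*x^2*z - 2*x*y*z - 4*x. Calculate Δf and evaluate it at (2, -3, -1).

-10

∂²f/∂x² = 10*z
∂²f/∂y² = 0
∂²f/∂z² = 0
∇²f = 10*z
At (2, -3, -1): -10.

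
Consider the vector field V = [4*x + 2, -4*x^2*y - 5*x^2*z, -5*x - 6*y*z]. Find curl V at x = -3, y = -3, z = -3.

(∇×V)₁ = ∂V₃/∂y − ∂V₂/∂z = 5*x^2 - 6*z
(∇×V)₂ = ∂V₁/∂z − ∂V₃/∂x = 5
(∇×V)₃ = ∂V₂/∂x − ∂V₁/∂y = -8*x*y - 10*x*z
∇×V = (5*x^2 - 6*z, 5, -8*x*y - 10*x*z)
At (-3, -3, -3): (63, 5, -162).

(63, 5, -162)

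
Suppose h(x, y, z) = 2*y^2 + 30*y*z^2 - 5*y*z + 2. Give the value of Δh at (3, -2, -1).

-116

∂²h/∂x² = 0
∂²h/∂y² = 4
∂²h/∂z² = 60*y
∇²h = 60*y + 4
At (3, -2, -1): -116.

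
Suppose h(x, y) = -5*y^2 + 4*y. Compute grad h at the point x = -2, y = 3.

(0, -26)

∂h/∂x = 0
∂h/∂y = -10*y + 4
∇h = (0, -10*y + 4)
At (-2, 3): (0, -26).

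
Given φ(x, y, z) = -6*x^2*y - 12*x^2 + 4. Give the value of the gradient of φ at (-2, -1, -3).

∂φ/∂x = -12*x*y - 24*x
∂φ/∂y = -6*x^2
∂φ/∂z = 0
∇φ = (-12*x*y - 24*x, -6*x^2, 0)
At (-2, -1, -3): (24, -24, 0).

(24, -24, 0)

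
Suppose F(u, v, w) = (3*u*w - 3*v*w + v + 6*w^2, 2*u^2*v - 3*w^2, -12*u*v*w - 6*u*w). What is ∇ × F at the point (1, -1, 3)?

(-18, 24, 4)

(∇×F)₁ = ∂F₃/∂v − ∂F₂/∂w = -12*u*w + 6*w
(∇×F)₂ = ∂F₁/∂w − ∂F₃/∂u = 3*u + 12*v*w - 3*v + 18*w
(∇×F)₃ = ∂F₂/∂u − ∂F₁/∂v = 4*u*v + 3*w - 1
∇×F = (-12*u*w + 6*w, 3*u + 12*v*w - 3*v + 18*w, 4*u*v + 3*w - 1)
At (1, -1, 3): (-18, 24, 4).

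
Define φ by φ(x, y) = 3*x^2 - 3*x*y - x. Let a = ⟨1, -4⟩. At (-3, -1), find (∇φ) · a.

∂φ/∂x = 6*x - 3*y - 1
∂φ/∂y = -3*x
∇φ at (-3, -1) = (-16, 9)
∇φ · a = (-16)(1) + (9)(-4) = -52

-52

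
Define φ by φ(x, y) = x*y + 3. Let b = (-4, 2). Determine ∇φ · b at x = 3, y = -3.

18

∂φ/∂x = y
∂φ/∂y = x
∇φ at (3, -3) = (-3, 3)
∇φ · b = (-3)(-4) + (3)(2) = 18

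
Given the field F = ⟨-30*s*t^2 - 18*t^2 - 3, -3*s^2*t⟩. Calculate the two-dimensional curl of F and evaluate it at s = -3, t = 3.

-378

∂F₂/∂s = -6*s*t
∂F₁/∂t = -60*s*t - 36*t
Scalar curl = 54*s*t + 36*t
At (-3, 3): -378.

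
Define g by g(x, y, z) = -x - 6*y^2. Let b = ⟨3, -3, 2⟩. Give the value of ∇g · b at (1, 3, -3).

∂g/∂x = -1
∂g/∂y = -12*y
∂g/∂z = 0
∇g at (1, 3, -3) = (-1, -36, 0)
∇g · b = (-1)(3) + (-36)(-3) + (0)(2) = 105

105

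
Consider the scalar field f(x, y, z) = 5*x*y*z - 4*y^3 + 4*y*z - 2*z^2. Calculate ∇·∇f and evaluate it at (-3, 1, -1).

-28

∂²f/∂x² = 0
∂²f/∂y² = -24*y
∂²f/∂z² = -4
∇²f = -24*y - 4
At (-3, 1, -1): -28.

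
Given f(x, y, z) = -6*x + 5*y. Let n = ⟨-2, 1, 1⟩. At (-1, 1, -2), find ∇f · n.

17

∂f/∂x = -6
∂f/∂y = 5
∂f/∂z = 0
∇f at (-1, 1, -2) = (-6, 5, 0)
∇f · n = (-6)(-2) + (5)(1) + (0)(1) = 17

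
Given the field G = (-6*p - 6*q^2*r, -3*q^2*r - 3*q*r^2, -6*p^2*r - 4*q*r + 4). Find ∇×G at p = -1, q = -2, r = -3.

(∇×G)₁ = ∂G₃/∂q − ∂G₂/∂r = 3*q^2 + 6*q*r - 4*r
(∇×G)₂ = ∂G₁/∂r − ∂G₃/∂p = 12*p*r - 6*q^2
(∇×G)₃ = ∂G₂/∂p − ∂G₁/∂q = 12*q*r
∇×G = (3*q^2 + 6*q*r - 4*r, 12*p*r - 6*q^2, 12*q*r)
At (-1, -2, -3): (60, 12, 72).

(60, 12, 72)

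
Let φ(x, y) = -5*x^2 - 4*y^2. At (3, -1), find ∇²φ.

∂²φ/∂x² = -10
∂²φ/∂y² = -8
∇²φ = -18
At (3, -1): -18.

-18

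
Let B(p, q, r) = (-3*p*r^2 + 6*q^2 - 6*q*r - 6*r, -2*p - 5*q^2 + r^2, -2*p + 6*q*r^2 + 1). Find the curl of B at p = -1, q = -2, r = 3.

(∇×B)₁ = ∂B₃/∂q − ∂B₂/∂r = 6*r^2 - 2*r
(∇×B)₂ = ∂B₁/∂r − ∂B₃/∂p = -6*p*r - 6*q - 4
(∇×B)₃ = ∂B₂/∂p − ∂B₁/∂q = -12*q + 6*r - 2
∇×B = (6*r^2 - 2*r, -6*p*r - 6*q - 4, -12*q + 6*r - 2)
At (-1, -2, 3): (48, 26, 40).

(48, 26, 40)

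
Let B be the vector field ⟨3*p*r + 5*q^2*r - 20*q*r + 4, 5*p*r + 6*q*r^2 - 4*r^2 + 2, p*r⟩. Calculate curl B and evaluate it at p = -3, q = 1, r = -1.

(19, -23, -15)

(∇×B)₁ = ∂B₃/∂q − ∂B₂/∂r = -5*p - 12*q*r + 8*r
(∇×B)₂ = ∂B₁/∂r − ∂B₃/∂p = 3*p + 5*q^2 - 20*q - r
(∇×B)₃ = ∂B₂/∂p − ∂B₁/∂q = -10*q*r + 25*r
∇×B = (-5*p - 12*q*r + 8*r, 3*p + 5*q^2 - 20*q - r, -10*q*r + 25*r)
At (-3, 1, -1): (19, -23, -15).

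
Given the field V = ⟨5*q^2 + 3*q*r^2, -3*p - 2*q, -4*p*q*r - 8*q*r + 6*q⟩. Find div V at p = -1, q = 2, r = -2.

∂V₁/∂p = 0
∂V₂/∂q = -2
∂V₃/∂r = -4*p*q - 8*q
∇·V = -4*p*q - 8*q - 2
At (-1, 2, -2): -10.

-10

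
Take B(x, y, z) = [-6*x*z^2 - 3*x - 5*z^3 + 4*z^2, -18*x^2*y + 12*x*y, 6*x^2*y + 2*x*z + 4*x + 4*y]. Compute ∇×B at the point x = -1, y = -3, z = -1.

(∇×B)₁ = ∂B₃/∂y − ∂B₂/∂z = 6*x^2 + 4
(∇×B)₂ = ∂B₁/∂z − ∂B₃/∂x = -12*x*y - 12*x*z - 15*z^2 + 6*z - 4
(∇×B)₃ = ∂B₂/∂x − ∂B₁/∂y = -36*x*y + 12*y
∇×B = (6*x^2 + 4, -12*x*y - 12*x*z - 15*z^2 + 6*z - 4, -36*x*y + 12*y)
At (-1, -3, -1): (10, -73, -144).

(10, -73, -144)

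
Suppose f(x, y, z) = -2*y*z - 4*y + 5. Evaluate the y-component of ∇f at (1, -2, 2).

(∇f)_2 = ∂f/∂y = -2*z - 4
At (1, -2, 2): -8.

-8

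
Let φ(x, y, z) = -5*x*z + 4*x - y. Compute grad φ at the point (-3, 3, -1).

(9, -1, 15)

∂φ/∂x = -5*z + 4
∂φ/∂y = -1
∂φ/∂z = -5*x
∇φ = (-5*z + 4, -1, -5*x)
At (-3, 3, -1): (9, -1, 15).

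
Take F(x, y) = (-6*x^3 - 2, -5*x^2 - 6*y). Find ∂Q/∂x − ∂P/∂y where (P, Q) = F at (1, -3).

∂F₂/∂x = -10*x
∂F₁/∂y = 0
Scalar curl = -10*x
At (1, -3): -10.

-10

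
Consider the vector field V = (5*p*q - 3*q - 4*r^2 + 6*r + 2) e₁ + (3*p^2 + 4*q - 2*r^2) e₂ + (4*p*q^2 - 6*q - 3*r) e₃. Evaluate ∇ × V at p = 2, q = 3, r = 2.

(50, -46, 5)

(∇×V)₁ = ∂V₃/∂q − ∂V₂/∂r = 8*p*q + 4*r - 6
(∇×V)₂ = ∂V₁/∂r − ∂V₃/∂p = -4*q^2 - 8*r + 6
(∇×V)₃ = ∂V₂/∂p − ∂V₁/∂q = p + 3
∇×V = (8*p*q + 4*r - 6, -4*q^2 - 8*r + 6, p + 3)
At (2, 3, 2): (50, -46, 5).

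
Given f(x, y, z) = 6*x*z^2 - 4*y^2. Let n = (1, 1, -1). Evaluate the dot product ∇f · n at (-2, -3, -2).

∂f/∂x = 6*z^2
∂f/∂y = -8*y
∂f/∂z = 12*x*z
∇f at (-2, -3, -2) = (24, 24, 48)
∇f · n = (24)(1) + (24)(1) + (48)(-1) = 0

0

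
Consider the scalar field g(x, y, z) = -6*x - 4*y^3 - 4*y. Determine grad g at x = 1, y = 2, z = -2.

∂g/∂x = -6
∂g/∂y = -12*y^2 - 4
∂g/∂z = 0
∇g = (-6, -12*y^2 - 4, 0)
At (1, 2, -2): (-6, -52, 0).

(-6, -52, 0)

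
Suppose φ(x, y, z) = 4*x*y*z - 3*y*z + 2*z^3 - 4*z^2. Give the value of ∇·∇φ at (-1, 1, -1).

∂²φ/∂x² = 0
∂²φ/∂y² = 0
∂²φ/∂z² = 4*(3*z - 2)
∇²φ = 12*z - 8
At (-1, 1, -1): -20.

-20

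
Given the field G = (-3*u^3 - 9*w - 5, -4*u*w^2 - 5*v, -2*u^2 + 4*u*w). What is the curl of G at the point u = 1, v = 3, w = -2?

(∇×G)₁ = ∂G₃/∂v − ∂G₂/∂w = 8*u*w
(∇×G)₂ = ∂G₁/∂w − ∂G₃/∂u = 4*u - 4*w - 9
(∇×G)₃ = ∂G₂/∂u − ∂G₁/∂v = -4*w^2
∇×G = (8*u*w, 4*u - 4*w - 9, -4*w^2)
At (1, 3, -2): (-16, 3, -16).

(-16, 3, -16)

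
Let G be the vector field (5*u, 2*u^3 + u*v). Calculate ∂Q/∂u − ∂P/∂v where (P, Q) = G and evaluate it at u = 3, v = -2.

∂G₂/∂u = 6*u^2 + v
∂G₁/∂v = 0
Scalar curl = 6*u^2 + v
At (3, -2): 52.

52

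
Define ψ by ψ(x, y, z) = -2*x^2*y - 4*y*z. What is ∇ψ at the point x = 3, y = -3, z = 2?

(36, -26, 12)

∂ψ/∂x = -4*x*y
∂ψ/∂y = -2*x^2 - 4*z
∂ψ/∂z = -4*y
∇ψ = (-4*x*y, -2*x^2 - 4*z, -4*y)
At (3, -3, 2): (36, -26, 12).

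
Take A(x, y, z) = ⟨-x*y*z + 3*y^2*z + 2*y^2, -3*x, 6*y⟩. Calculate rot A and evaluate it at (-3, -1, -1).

(6, 0, -2)

(∇×A)₁ = ∂A₃/∂y − ∂A₂/∂z = 6
(∇×A)₂ = ∂A₁/∂z − ∂A₃/∂x = -x*y + 3*y^2
(∇×A)₃ = ∂A₂/∂x − ∂A₁/∂y = x*z - 6*y*z - 4*y - 3
∇×A = (6, -x*y + 3*y^2, x*z - 6*y*z - 4*y - 3)
At (-3, -1, -1): (6, 0, -2).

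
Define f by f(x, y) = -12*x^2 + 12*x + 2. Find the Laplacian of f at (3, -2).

∂²f/∂x² = -24
∂²f/∂y² = 0
∇²f = -24
At (3, -2): -24.

-24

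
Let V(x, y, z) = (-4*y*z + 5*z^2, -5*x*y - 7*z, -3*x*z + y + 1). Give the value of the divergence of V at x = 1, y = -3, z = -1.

-8

∂V₁/∂x = 0
∂V₂/∂y = -5*x
∂V₃/∂z = -3*x
∇·V = -8*x
At (1, -3, -1): -8.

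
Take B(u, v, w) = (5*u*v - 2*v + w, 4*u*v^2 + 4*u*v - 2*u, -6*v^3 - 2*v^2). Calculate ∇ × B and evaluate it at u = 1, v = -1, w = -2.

(-14, 1, -5)

(∇×B)₁ = ∂B₃/∂v − ∂B₂/∂w = -18*v^2 - 4*v
(∇×B)₂ = ∂B₁/∂w − ∂B₃/∂u = 1
(∇×B)₃ = ∂B₂/∂u − ∂B₁/∂v = -5*u + 4*v^2 + 4*v
∇×B = (-18*v^2 - 4*v, 1, -5*u + 4*v^2 + 4*v)
At (1, -1, -2): (-14, 1, -5).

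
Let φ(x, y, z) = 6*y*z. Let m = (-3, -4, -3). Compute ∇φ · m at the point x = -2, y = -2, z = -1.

∂φ/∂x = 0
∂φ/∂y = 6*z
∂φ/∂z = 6*y
∇φ at (-2, -2, -1) = (0, -6, -12)
∇φ · m = (0)(-3) + (-6)(-4) + (-12)(-3) = 60

60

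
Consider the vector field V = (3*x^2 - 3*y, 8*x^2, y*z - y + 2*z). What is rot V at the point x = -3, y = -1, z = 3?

(2, 0, -45)

(∇×V)₁ = ∂V₃/∂y − ∂V₂/∂z = z - 1
(∇×V)₂ = ∂V₁/∂z − ∂V₃/∂x = 0
(∇×V)₃ = ∂V₂/∂x − ∂V₁/∂y = 16*x + 3
∇×V = (z - 1, 0, 16*x + 3)
At (-3, -1, 3): (2, 0, -45).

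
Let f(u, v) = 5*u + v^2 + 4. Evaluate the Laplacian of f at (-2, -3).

∂²f/∂u² = 0
∂²f/∂v² = 2
∇²f = 2
At (-2, -3): 2.

2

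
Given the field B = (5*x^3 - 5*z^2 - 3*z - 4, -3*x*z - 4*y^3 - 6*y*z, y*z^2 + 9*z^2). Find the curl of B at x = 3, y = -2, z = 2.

(1, -23, -6)

(∇×B)₁ = ∂B₃/∂y − ∂B₂/∂z = 3*x + 6*y + z^2
(∇×B)₂ = ∂B₁/∂z − ∂B₃/∂x = -10*z - 3
(∇×B)₃ = ∂B₂/∂x − ∂B₁/∂y = -3*z
∇×B = (3*x + 6*y + z^2, -10*z - 3, -3*z)
At (3, -2, 2): (1, -23, -6).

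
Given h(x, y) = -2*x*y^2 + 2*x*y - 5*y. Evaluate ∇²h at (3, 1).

∂²h/∂x² = 0
∂²h/∂y² = -4*x
∇²h = -4*x
At (3, 1): -12.

-12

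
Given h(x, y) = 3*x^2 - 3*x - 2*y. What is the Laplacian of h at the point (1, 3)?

6

∂²h/∂x² = 6
∂²h/∂y² = 0
∇²h = 6
At (1, 3): 6.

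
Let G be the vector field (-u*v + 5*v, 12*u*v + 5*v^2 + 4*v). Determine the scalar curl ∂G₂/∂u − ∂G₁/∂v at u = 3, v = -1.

-14

∂G₂/∂u = 12*v
∂G₁/∂v = -u + 5
Scalar curl = u + 12*v - 5
At (3, -1): -14.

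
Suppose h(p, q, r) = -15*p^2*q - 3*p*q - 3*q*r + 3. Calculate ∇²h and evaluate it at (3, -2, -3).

∂²h/∂p² = -30*q
∂²h/∂q² = 0
∂²h/∂r² = 0
∇²h = -30*q
At (3, -2, -3): 60.

60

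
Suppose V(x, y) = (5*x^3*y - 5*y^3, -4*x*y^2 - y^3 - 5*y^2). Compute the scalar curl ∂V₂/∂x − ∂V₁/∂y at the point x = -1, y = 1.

∂V₂/∂x = -4*y^2
∂V₁/∂y = 5*x^3 - 15*y^2
Scalar curl = -5*x^3 + 11*y^2
At (-1, 1): 16.

16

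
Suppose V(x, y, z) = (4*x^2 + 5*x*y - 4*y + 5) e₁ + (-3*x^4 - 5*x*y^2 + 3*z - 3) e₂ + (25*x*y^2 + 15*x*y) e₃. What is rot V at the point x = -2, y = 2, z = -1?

(-233, -130, 90)

(∇×V)₁ = ∂V₃/∂y − ∂V₂/∂z = 50*x*y + 15*x - 3
(∇×V)₂ = ∂V₁/∂z − ∂V₃/∂x = -25*y^2 - 15*y
(∇×V)₃ = ∂V₂/∂x − ∂V₁/∂y = -12*x^3 - 5*x - 5*y^2 + 4
∇×V = (50*x*y + 15*x - 3, -25*y^2 - 15*y, -12*x^3 - 5*x - 5*y^2 + 4)
At (-2, 2, -1): (-233, -130, 90).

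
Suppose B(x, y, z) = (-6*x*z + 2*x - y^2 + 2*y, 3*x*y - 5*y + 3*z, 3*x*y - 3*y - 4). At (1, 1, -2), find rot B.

(∇×B)₁ = ∂B₃/∂y − ∂B₂/∂z = 3*x - 6
(∇×B)₂ = ∂B₁/∂z − ∂B₃/∂x = -6*x - 3*y
(∇×B)₃ = ∂B₂/∂x − ∂B₁/∂y = 5*y - 2
∇×B = (3*x - 6, -6*x - 3*y, 5*y - 2)
At (1, 1, -2): (-3, -9, 3).

(-3, -9, 3)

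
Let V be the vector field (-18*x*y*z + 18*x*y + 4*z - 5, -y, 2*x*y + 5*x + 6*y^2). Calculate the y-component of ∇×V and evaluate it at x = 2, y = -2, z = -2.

(∇×V)_2 = ∂V₁/∂z − ∂V₃/∂x
= -18*x*y + 4 − (2*y + 5)
= -18*x*y - 2*y - 1
At (2, -2, -2): 75.

75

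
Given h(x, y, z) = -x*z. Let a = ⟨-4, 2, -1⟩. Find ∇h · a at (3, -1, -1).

-1

∂h/∂x = -z
∂h/∂y = 0
∂h/∂z = -x
∇h at (3, -1, -1) = (1, 0, -3)
∇h · a = (1)(-4) + (0)(2) + (-3)(-1) = -1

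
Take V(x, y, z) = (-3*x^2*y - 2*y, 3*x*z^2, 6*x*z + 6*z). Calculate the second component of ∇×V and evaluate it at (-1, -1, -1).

(∇×V)_2 = ∂V₁/∂z − ∂V₃/∂x
= 0 − (6*z)
= -6*z
At (-1, -1, -1): 6.

6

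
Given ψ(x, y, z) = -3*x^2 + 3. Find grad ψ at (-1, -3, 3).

∂ψ/∂x = -6*x
∂ψ/∂y = 0
∂ψ/∂z = 0
∇ψ = (-6*x, 0, 0)
At (-1, -3, 3): (6, 0, 0).

(6, 0, 0)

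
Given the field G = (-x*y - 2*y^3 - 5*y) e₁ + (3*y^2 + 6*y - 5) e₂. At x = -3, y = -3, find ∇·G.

∂G₁/∂x = -y
∂G₂/∂y = 6*y + 6
∇·G = 5*y + 6
At (-3, -3): -9.

-9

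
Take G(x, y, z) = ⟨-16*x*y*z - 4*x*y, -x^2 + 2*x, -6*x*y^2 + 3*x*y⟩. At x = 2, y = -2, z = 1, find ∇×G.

(∇×G)₁ = ∂G₃/∂y − ∂G₂/∂z = -12*x*y + 3*x
(∇×G)₂ = ∂G₁/∂z − ∂G₃/∂x = -16*x*y + 6*y^2 - 3*y
(∇×G)₃ = ∂G₂/∂x − ∂G₁/∂y = 16*x*z + 2*x + 2
∇×G = (-12*x*y + 3*x, -16*x*y + 6*y^2 - 3*y, 16*x*z + 2*x + 2)
At (2, -2, 1): (54, 94, 38).

(54, 94, 38)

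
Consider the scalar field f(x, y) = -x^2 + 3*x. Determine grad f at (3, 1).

(-3, 0)

∂f/∂x = -2*x + 3
∂f/∂y = 0
∇f = (-2*x + 3, 0)
At (3, 1): (-3, 0).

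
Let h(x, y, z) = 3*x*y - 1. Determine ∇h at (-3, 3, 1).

∂h/∂x = 3*y
∂h/∂y = 3*x
∂h/∂z = 0
∇h = (3*y, 3*x, 0)
At (-3, 3, 1): (9, -9, 0).

(9, -9, 0)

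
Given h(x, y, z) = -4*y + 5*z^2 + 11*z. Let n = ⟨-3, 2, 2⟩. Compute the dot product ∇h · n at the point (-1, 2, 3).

74

∂h/∂x = 0
∂h/∂y = -4
∂h/∂z = 10*z + 11
∇h at (-1, 2, 3) = (0, -4, 41)
∇h · n = (0)(-3) + (-4)(2) + (41)(2) = 74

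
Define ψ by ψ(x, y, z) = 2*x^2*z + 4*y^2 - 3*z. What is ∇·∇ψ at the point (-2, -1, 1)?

12

∂²ψ/∂x² = 4*z
∂²ψ/∂y² = 8
∂²ψ/∂z² = 0
∇²ψ = 4*z + 8
At (-2, -1, 1): 12.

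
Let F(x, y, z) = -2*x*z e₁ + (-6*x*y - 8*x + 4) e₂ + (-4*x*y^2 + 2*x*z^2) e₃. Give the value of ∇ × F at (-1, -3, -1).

(∇×F)₁ = ∂F₃/∂y − ∂F₂/∂z = -8*x*y
(∇×F)₂ = ∂F₁/∂z − ∂F₃/∂x = -2*x + 4*y^2 - 2*z^2
(∇×F)₃ = ∂F₂/∂x − ∂F₁/∂y = -6*y - 8
∇×F = (-8*x*y, -2*x + 4*y^2 - 2*z^2, -6*y - 8)
At (-1, -3, -1): (-24, 36, 10).

(-24, 36, 10)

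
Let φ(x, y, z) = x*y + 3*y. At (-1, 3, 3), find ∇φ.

(3, 2, 0)

∂φ/∂x = y
∂φ/∂y = x + 3
∂φ/∂z = 0
∇φ = (y, x + 3, 0)
At (-1, 3, 3): (3, 2, 0).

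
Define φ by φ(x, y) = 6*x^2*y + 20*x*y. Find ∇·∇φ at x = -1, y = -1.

∂²φ/∂x² = 12*y
∂²φ/∂y² = 0
∇²φ = 12*y
At (-1, -1): -12.

-12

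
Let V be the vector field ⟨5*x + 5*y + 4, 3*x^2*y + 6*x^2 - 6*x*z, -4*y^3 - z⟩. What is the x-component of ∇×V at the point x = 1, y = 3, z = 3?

(∇×V)_1 = ∂V₃/∂y − ∂V₂/∂z
= -12*y^2 − (-6*x)
= 6*x - 12*y^2
At (1, 3, 3): -102.

-102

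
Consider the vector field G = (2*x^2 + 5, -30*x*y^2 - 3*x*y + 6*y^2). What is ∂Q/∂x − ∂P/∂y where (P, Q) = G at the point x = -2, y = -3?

∂G₂/∂x = -30*y^2 - 3*y
∂G₁/∂y = 0
Scalar curl = -30*y^2 - 3*y
At (-2, -3): -261.

-261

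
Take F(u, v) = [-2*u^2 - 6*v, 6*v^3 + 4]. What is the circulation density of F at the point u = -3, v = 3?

∂F₂/∂u = 0
∂F₁/∂v = -6
Scalar curl = 6
At (-3, 3): 6.

6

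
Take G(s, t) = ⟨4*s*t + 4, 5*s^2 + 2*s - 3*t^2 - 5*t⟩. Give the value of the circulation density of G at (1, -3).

8

∂G₂/∂s = 10*s + 2
∂G₁/∂t = 4*s
Scalar curl = 6*s + 2
At (1, -3): 8.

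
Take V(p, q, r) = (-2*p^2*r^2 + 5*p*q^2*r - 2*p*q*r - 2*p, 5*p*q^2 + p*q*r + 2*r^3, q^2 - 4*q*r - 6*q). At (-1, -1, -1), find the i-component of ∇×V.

-11

(∇×V)_1 = ∂V₃/∂q − ∂V₂/∂r
= 2*q - 4*r - 6 − (p*q + 6*r^2)
= -p*q + 2*q - 6*r^2 - 4*r - 6
At (-1, -1, -1): -11.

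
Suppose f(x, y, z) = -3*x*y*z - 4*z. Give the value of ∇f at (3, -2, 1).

∂f/∂x = -3*y*z
∂f/∂y = -3*x*z
∂f/∂z = -3*x*y - 4
∇f = (-3*y*z, -3*x*z, -3*x*y - 4)
At (3, -2, 1): (6, -9, 14).

(6, -9, 14)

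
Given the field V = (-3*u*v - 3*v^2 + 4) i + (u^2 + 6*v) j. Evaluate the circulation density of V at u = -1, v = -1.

∂V₂/∂u = 2*u
∂V₁/∂v = -3*u - 6*v
Scalar curl = 5*u + 6*v
At (-1, -1): -11.

-11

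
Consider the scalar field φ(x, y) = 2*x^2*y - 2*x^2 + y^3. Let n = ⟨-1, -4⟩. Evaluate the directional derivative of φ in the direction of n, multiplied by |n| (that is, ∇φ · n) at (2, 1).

-44

∂φ/∂x = 4*x*y - 4*x
∂φ/∂y = 2*x^2 + 3*y^2
∇φ at (2, 1) = (0, 11)
∇φ · n = (0)(-1) + (11)(-4) = -44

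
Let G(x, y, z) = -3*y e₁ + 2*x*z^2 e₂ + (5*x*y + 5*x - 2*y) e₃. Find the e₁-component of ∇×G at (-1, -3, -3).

-19

(∇×G)_1 = ∂G₃/∂y − ∂G₂/∂z
= 5*x - 2 − (4*x*z)
= -4*x*z + 5*x - 2
At (-1, -3, -3): -19.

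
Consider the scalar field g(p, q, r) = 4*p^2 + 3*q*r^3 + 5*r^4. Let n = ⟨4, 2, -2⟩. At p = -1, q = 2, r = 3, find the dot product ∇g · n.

-1274

∂g/∂p = 8*p
∂g/∂q = 3*r^3
∂g/∂r = 9*q*r^2 + 20*r^3
∇g at (-1, 2, 3) = (-8, 81, 702)
∇g · n = (-8)(4) + (81)(2) + (702)(-2) = -1274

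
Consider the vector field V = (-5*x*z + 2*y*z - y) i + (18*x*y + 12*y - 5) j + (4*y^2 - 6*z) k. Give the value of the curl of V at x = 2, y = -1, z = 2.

(∇×V)₁ = ∂V₃/∂y − ∂V₂/∂z = 8*y
(∇×V)₂ = ∂V₁/∂z − ∂V₃/∂x = -5*x + 2*y
(∇×V)₃ = ∂V₂/∂x − ∂V₁/∂y = 18*y - 2*z + 1
∇×V = (8*y, -5*x + 2*y, 18*y - 2*z + 1)
At (2, -1, 2): (-8, -12, -21).

(-8, -12, -21)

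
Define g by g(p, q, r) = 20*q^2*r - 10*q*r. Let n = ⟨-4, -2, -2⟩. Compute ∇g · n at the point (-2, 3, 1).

∂g/∂p = 0
∂g/∂q = 40*q*r - 10*r
∂g/∂r = 20*q^2 - 10*q
∇g at (-2, 3, 1) = (0, 110, 150)
∇g · n = (0)(-4) + (110)(-2) + (150)(-2) = -520

-520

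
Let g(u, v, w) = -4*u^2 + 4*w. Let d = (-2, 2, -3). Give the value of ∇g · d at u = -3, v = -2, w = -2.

∂g/∂u = -8*u
∂g/∂v = 0
∂g/∂w = 4
∇g at (-3, -2, -2) = (24, 0, 4)
∇g · d = (24)(-2) + (0)(2) + (4)(-3) = -60

-60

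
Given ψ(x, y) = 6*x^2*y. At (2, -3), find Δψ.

∂²ψ/∂x² = 12*y
∂²ψ/∂y² = 0
∇²ψ = 12*y
At (2, -3): -36.

-36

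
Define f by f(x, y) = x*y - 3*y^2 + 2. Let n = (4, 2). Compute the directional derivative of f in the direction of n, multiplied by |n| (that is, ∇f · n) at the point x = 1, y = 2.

∂f/∂x = y
∂f/∂y = x - 6*y
∇f at (1, 2) = (2, -11)
∇f · n = (2)(4) + (-11)(2) = -14

-14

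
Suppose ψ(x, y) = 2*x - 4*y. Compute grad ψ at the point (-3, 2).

(2, -4)

∂ψ/∂x = 2
∂ψ/∂y = -4
∇ψ = (2, -4)
At (-3, 2): (2, -4).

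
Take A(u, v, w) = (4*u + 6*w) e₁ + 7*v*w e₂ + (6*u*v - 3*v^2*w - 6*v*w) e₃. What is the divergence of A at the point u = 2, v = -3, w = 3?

16

∂A₁/∂u = 4
∂A₂/∂v = 7*w
∂A₃/∂w = -3*v^2 - 6*v
∇·A = -3*v^2 - 6*v + 7*w + 4
At (2, -3, 3): 16.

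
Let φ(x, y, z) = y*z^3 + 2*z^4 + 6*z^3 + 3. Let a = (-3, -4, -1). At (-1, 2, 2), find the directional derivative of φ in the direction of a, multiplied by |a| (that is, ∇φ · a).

-192

∂φ/∂x = 0
∂φ/∂y = z^3
∂φ/∂z = 3*y*z^2 + 8*z^3 + 18*z^2
∇φ at (-1, 2, 2) = (0, 8, 160)
∇φ · a = (0)(-3) + (8)(-4) + (160)(-1) = -192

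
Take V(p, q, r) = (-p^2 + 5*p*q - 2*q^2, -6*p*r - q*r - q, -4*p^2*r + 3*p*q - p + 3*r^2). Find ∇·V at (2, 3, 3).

∂V₁/∂p = -2*p + 5*q
∂V₂/∂q = -r - 1
∂V₃/∂r = -4*p^2 + 6*r
∇·V = -4*p^2 - 2*p + 5*q + 5*r - 1
At (2, 3, 3): 9.

9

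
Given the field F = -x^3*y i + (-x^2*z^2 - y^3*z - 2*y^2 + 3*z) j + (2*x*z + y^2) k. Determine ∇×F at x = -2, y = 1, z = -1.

(∇×F)₁ = ∂F₃/∂y − ∂F₂/∂z = 2*x^2*z + y^3 + 2*y - 3
(∇×F)₂ = ∂F₁/∂z − ∂F₃/∂x = -2*z
(∇×F)₃ = ∂F₂/∂x − ∂F₁/∂y = x^3 - 2*x*z^2
∇×F = (2*x^2*z + y^3 + 2*y - 3, -2*z, x^3 - 2*x*z^2)
At (-2, 1, -1): (-8, 2, -4).

(-8, 2, -4)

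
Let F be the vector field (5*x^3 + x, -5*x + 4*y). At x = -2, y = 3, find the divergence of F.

65

∂F₁/∂x = 15*x^2 + 1
∂F₂/∂y = 4
∇·F = 15*x^2 + 5
At (-2, 3): 65.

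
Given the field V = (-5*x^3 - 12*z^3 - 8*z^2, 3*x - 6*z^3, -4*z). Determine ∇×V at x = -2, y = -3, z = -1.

(18, -20, 3)

(∇×V)₁ = ∂V₃/∂y − ∂V₂/∂z = 18*z^2
(∇×V)₂ = ∂V₁/∂z − ∂V₃/∂x = -36*z^2 - 16*z
(∇×V)₃ = ∂V₂/∂x − ∂V₁/∂y = 3
∇×V = (18*z^2, -36*z^2 - 16*z, 3)
At (-2, -3, -1): (18, -20, 3).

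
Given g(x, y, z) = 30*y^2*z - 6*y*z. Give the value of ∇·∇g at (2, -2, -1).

-60

∂²g/∂x² = 0
∂²g/∂y² = 60*z
∂²g/∂z² = 0
∇²g = 60*z
At (2, -2, -1): -60.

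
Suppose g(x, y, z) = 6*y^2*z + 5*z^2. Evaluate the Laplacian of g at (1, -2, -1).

-2

∂²g/∂x² = 0
∂²g/∂y² = 12*z
∂²g/∂z² = 10
∇²g = 12*z + 10
At (1, -2, -1): -2.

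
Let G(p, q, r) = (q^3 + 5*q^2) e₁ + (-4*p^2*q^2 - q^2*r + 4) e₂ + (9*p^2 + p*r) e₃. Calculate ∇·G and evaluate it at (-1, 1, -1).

∂G₁/∂p = 0
∂G₂/∂q = -8*p^2*q - 2*q*r
∂G₃/∂r = p
∇·G = -8*p^2*q + p - 2*q*r
At (-1, 1, -1): -7.

-7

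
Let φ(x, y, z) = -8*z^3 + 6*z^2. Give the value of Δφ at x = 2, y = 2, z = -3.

156

∂²φ/∂x² = 0
∂²φ/∂y² = 0
∂²φ/∂z² = 12*(-4*z + 1)
∇²φ = -48*z + 12
At (2, 2, -3): 156.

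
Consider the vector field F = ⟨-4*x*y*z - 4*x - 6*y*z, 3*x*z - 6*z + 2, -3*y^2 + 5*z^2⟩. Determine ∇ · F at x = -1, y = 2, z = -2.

-8

∂F₁/∂x = -4*y*z - 4
∂F₂/∂y = 0
∂F₃/∂z = 10*z
∇·F = -4*y*z + 10*z - 4
At (-1, 2, -2): -8.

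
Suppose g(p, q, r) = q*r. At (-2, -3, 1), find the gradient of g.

(0, 1, -3)

∂g/∂p = 0
∂g/∂q = r
∂g/∂r = q
∇g = (0, r, q)
At (-2, -3, 1): (0, 1, -3).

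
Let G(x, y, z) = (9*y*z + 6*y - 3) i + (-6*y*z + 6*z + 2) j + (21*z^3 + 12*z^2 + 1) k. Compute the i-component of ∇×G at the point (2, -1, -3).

-12

(∇×G)_1 = ∂G₃/∂y − ∂G₂/∂z
= 0 − (-6*y + 6)
= 6*y - 6
At (2, -1, -3): -12.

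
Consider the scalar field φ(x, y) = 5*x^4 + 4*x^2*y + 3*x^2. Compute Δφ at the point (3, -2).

∂²φ/∂x² = 2*(30*x^2 + 4*y + 3)
∂²φ/∂y² = 0
∇²φ = 60*x^2 + 8*y + 6
At (3, -2): 530.

530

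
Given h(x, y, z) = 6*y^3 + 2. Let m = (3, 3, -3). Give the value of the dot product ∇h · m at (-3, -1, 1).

∂h/∂x = 0
∂h/∂y = 18*y^2
∂h/∂z = 0
∇h at (-3, -1, 1) = (0, 18, 0)
∇h · m = (0)(3) + (18)(3) + (0)(-3) = 54

54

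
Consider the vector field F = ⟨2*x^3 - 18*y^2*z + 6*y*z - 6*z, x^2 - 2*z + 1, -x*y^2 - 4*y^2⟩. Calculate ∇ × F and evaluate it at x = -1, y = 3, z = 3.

(∇×F)₁ = ∂F₃/∂y − ∂F₂/∂z = -2*x*y - 8*y + 2
(∇×F)₂ = ∂F₁/∂z − ∂F₃/∂x = -17*y^2 + 6*y - 6
(∇×F)₃ = ∂F₂/∂x − ∂F₁/∂y = 2*x + 36*y*z - 6*z
∇×F = (-2*x*y - 8*y + 2, -17*y^2 + 6*y - 6, 2*x + 36*y*z - 6*z)
At (-1, 3, 3): (-16, -141, 304).

(-16, -141, 304)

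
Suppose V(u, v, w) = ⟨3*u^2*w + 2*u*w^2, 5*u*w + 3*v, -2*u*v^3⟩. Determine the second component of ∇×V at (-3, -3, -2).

(∇×V)_2 = ∂V₁/∂w − ∂V₃/∂u
= 3*u^2 + 4*u*w − (-2*v^3)
= 3*u^2 + 4*u*w + 2*v^3
At (-3, -3, -2): -3.

-3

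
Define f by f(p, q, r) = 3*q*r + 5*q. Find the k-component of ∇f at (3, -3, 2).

-9

(∇f)_3 = ∂f/∂r = 3*q
At (3, -3, 2): -9.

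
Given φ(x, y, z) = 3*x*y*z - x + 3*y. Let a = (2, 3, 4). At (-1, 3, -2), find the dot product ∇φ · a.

∂φ/∂x = 3*y*z - 1
∂φ/∂y = 3*x*z + 3
∂φ/∂z = 3*x*y
∇φ at (-1, 3, -2) = (-19, 9, -9)
∇φ · a = (-19)(2) + (9)(3) + (-9)(4) = -47

-47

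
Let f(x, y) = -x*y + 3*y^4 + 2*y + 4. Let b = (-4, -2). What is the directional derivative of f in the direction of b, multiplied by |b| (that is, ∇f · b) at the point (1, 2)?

-186

∂f/∂x = -y
∂f/∂y = -x + 12*y^3 + 2
∇f at (1, 2) = (-2, 97)
∇f · b = (-2)(-4) + (97)(-2) = -186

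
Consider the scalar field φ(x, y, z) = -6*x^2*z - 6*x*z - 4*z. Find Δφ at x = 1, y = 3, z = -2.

24

∂²φ/∂x² = -12*z
∂²φ/∂y² = 0
∂²φ/∂z² = 0
∇²φ = -12*z
At (1, 3, -2): 24.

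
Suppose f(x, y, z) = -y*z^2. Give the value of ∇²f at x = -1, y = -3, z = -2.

∂²f/∂x² = 0
∂²f/∂y² = 0
∂²f/∂z² = -2*y
∇²f = -2*y
At (-1, -3, -2): 6.

6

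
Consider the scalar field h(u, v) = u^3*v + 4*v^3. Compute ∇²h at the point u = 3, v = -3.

∂²h/∂u² = 6*u*v
∂²h/∂v² = 24*v
∇²h = 6*u*v + 24*v
At (3, -3): -126.

-126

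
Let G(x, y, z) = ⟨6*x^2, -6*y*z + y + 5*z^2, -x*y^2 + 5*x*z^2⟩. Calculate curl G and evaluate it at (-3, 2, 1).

(∇×G)₁ = ∂G₃/∂y − ∂G₂/∂z = -2*x*y + 6*y - 10*z
(∇×G)₂ = ∂G₁/∂z − ∂G₃/∂x = y^2 - 5*z^2
(∇×G)₃ = ∂G₂/∂x − ∂G₁/∂y = 0
∇×G = (-2*x*y + 6*y - 10*z, y^2 - 5*z^2, 0)
At (-3, 2, 1): (14, -1, 0).

(14, -1, 0)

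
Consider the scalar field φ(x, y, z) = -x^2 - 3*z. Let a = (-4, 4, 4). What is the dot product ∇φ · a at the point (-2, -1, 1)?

∂φ/∂x = -2*x
∂φ/∂y = 0
∂φ/∂z = -3
∇φ at (-2, -1, 1) = (4, 0, -3)
∇φ · a = (4)(-4) + (0)(4) + (-3)(4) = -28

-28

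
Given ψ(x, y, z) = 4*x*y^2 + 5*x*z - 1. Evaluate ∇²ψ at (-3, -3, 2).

∂²ψ/∂x² = 0
∂²ψ/∂y² = 8*x
∂²ψ/∂z² = 0
∇²ψ = 8*x
At (-3, -3, 2): -24.

-24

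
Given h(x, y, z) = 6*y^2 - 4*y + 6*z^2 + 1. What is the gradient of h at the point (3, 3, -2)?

∂h/∂x = 0
∂h/∂y = 12*y - 4
∂h/∂z = 12*z
∇h = (0, 12*y - 4, 12*z)
At (3, 3, -2): (0, 32, -24).

(0, 32, -24)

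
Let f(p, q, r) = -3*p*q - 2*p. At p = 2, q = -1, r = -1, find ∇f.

(1, -6, 0)

∂f/∂p = -3*q - 2
∂f/∂q = -3*p
∂f/∂r = 0
∇f = (-3*q - 2, -3*p, 0)
At (2, -1, -1): (1, -6, 0).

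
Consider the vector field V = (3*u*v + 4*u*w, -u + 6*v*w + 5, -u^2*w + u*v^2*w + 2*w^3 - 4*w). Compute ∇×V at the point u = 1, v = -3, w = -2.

(30, 18, -4)

(∇×V)₁ = ∂V₃/∂v − ∂V₂/∂w = 2*u*v*w - 6*v
(∇×V)₂ = ∂V₁/∂w − ∂V₃/∂u = 2*u*w + 4*u - v^2*w
(∇×V)₃ = ∂V₂/∂u − ∂V₁/∂v = -3*u - 1
∇×V = (2*u*v*w - 6*v, 2*u*w + 4*u - v^2*w, -3*u - 1)
At (1, -3, -2): (30, 18, -4).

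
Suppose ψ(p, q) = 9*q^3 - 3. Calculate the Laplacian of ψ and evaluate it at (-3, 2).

∂²ψ/∂p² = 0
∂²ψ/∂q² = 54*q
∇²ψ = 54*q
At (-3, 2): 108.

108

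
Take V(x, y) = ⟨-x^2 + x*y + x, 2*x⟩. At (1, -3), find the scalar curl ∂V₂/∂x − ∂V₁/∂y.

1

∂V₂/∂x = 2
∂V₁/∂y = x
Scalar curl = -x + 2
At (1, -3): 1.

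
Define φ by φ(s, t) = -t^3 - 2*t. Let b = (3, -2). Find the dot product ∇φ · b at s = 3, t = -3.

∂φ/∂s = 0
∂φ/∂t = -3*t^2 - 2
∇φ at (3, -3) = (0, -29)
∇φ · b = (0)(3) + (-29)(-2) = 58

58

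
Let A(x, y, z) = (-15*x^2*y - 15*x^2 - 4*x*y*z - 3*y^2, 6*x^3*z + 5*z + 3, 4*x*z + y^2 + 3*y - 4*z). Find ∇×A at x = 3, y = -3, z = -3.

(-170, 48, -405)

(∇×A)₁ = ∂A₃/∂y − ∂A₂/∂z = -6*x^3 + 2*y - 2
(∇×A)₂ = ∂A₁/∂z − ∂A₃/∂x = -4*x*y - 4*z
(∇×A)₃ = ∂A₂/∂x − ∂A₁/∂y = 18*x^2*z + 15*x^2 + 4*x*z + 6*y
∇×A = (-6*x^3 + 2*y - 2, -4*x*y - 4*z, 18*x^2*z + 15*x^2 + 4*x*z + 6*y)
At (3, -3, -3): (-170, 48, -405).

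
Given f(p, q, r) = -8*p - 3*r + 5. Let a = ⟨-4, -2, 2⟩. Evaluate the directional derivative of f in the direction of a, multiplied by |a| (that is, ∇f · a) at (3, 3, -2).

∂f/∂p = -8
∂f/∂q = 0
∂f/∂r = -3
∇f at (3, 3, -2) = (-8, 0, -3)
∇f · a = (-8)(-4) + (0)(-2) + (-3)(2) = 26

26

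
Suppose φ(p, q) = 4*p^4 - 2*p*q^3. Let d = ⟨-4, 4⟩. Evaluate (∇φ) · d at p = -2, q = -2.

∂φ/∂p = 16*p^3 - 2*q^3
∂φ/∂q = -6*p*q^2
∇φ at (-2, -2) = (-112, 48)
∇φ · d = (-112)(-4) + (48)(4) = 640

640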